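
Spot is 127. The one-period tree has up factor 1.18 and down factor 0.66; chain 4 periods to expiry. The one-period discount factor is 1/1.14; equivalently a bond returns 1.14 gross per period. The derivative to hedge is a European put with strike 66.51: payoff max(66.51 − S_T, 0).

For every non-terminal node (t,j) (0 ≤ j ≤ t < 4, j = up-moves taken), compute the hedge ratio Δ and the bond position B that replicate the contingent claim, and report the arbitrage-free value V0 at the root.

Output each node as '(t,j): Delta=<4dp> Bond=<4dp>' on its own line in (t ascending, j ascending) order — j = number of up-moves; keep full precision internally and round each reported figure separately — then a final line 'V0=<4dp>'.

(0,0): Delta=-0.0040 Bond=0.5337
(1,0): Delta=-0.0607 Bond=5.3611
(1,1): Delta=-0.0014 Bond=0.2123
(2,0): Delta=-0.7039 Bond=41.6941
(2,1): Delta=-0.0307 Bond=3.1465
(2,2): Delta=0.0000 Bond=0.0000
(3,0): Delta=-1.0000 Bond=58.3421
(3,1): Delta=-0.6901 Bond=46.6304
(3,2): Delta=0.0000 Bond=0.0000
(3,3): Delta=0.0000 Bond=0.0000
V0=0.0242

Risk-neutral probability p* = (R−d)/(u−d) = (1.14−0.66)/(1.18−0.66) = 0.9231.
Terminal values V(4,·): V(4,0)=42.4121, V(4,1)=23.4258, V(4,2)=0.0000, V(4,3)=0.0000, V(4,4)=0.0000
  t=3,j=0: stock 36.5120 → up 43.0842 (V=23.4258), down 24.0979 (V=42.4121). Price 21.8301; hedge Δ=-1.0000, bond B=58.3421.
  t=3,j=1: stock 65.2790 → up 77.0292 (V=0.0000), down 43.0842 (V=23.4258). Price 1.5807; hedge Δ=-0.6901, bond B=46.6304.
  t=3,j=2: stock 116.7110 → up 137.7189 (V=0.0000), down 77.0292 (V=0.0000). Price 0.0000; hedge Δ=0.0000, bond B=0.0000.
  t=3,j=3: stock 208.6651 → up 246.2248 (V=0.0000), down 137.7189 (V=0.0000). Price 0.0000; hedge Δ=0.0000, bond B=0.0000.
  t=2,j=0: stock 55.3212 → up 65.2790 (V=1.5807), down 36.5120 (V=21.8301). Price 2.7529; hedge Δ=-0.7039, bond B=41.6941.
  t=2,j=1: stock 98.9076 → up 116.7110 (V=0.0000), down 65.2790 (V=1.5807). Price 0.1067; hedge Δ=-0.0307, bond B=3.1465.
  t=2,j=2: stock 176.8348 → up 208.6651 (V=0.0000), down 116.7110 (V=0.0000). Price 0.0000; hedge Δ=0.0000, bond B=0.0000.
  t=1,j=0: stock 83.8200 → up 98.9076 (V=0.1067), down 55.3212 (V=2.7529). Price 0.2721; hedge Δ=-0.0607, bond B=5.3611.
  t=1,j=1: stock 149.8600 → up 176.8348 (V=0.0000), down 98.9076 (V=0.1067). Price 0.0072; hedge Δ=-0.0014, bond B=0.2123.
  t=0,j=0: stock 127.0000 → up 149.8600 (V=0.0072), down 83.8200 (V=0.2721). Price 0.0242; hedge Δ=-0.0040, bond B=0.5337.
The time-0 hedge costs 0.0242, which is the no-arbitrage price.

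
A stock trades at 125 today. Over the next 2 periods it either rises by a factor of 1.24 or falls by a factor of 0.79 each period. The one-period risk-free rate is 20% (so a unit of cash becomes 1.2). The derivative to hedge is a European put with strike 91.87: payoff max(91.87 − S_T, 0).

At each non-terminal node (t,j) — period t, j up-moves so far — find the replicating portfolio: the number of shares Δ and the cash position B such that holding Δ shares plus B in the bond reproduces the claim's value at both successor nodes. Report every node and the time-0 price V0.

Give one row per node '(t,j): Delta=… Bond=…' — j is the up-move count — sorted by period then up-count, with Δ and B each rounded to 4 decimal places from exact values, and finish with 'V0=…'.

(0,0): Delta=-0.0182 Bond=2.3571
(1,0): Delta=-0.3118 Bond=31.8209
(1,1): Delta=0.0000 Bond=0.0000
V0=0.0760

No-arbitrage ⇒ martingale measure with p* = (R−d)/(u−d) = 0.9111.
At expiry t=2: V(2,0)=13.8575, V(2,1)=0.0000, V(2,2)=0.0000
(1,0): S=98.7500. Δ = (V_up−V_dn)/(S_up−S_dn) = (0.0000−13.8575)/(122.4500−78.0125) = -0.3118. V = [p*·0.0000 + (1−p*)·13.8575]/1.2 = 1.0265. B = V − Δ·S = 31.8209.
(1,1): S=155.0000. Δ = (V_up−V_dn)/(S_up−S_dn) = (0.0000−0.0000)/(192.2000−122.4500) = 0.0000. V = [p*·0.0000 + (1−p*)·0.0000]/1.2 = 0.0000. B = V − Δ·S = 0.0000.
(0,0): S=125.0000. Δ = (V_up−V_dn)/(S_up−S_dn) = (0.0000−1.0265)/(155.0000−98.7500) = -0.0182. V = [p*·0.0000 + (1−p*)·1.0265]/1.2 = 0.0760. B = V − Δ·S = 2.3571.
Check: Δ(0,0)·S0 + B(0,0) = 0.0760 = V0.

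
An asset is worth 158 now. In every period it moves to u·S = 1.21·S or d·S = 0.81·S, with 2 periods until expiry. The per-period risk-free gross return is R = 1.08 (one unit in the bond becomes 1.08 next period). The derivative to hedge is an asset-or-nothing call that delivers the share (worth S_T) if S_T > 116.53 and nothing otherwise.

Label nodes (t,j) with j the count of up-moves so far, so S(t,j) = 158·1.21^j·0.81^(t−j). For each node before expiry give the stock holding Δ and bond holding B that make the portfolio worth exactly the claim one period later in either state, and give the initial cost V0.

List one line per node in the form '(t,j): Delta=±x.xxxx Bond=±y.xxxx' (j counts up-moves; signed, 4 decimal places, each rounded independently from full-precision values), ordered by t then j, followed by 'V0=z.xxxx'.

Under the risk-neutral measure, an up-move has probability p* = (R−d)/(u−d) = 0.6750 and values discount at R = 1.08.
Payoff layer (t=2): V(2,0)=0.0000, V(2,1)=154.8558, V(2,2)=231.3278
Node (1,0) S=127.9800: V=(p*·154.8558+(1−p*)·0.0000)/1.08=96.7849; Δ=(154.8558−0.0000)/(154.8558−103.6638)=3.0250; B=V−Δ·S=-290.3546
Node (1,1) S=191.1800: V=(p*·231.3278+(1−p*)·154.8558)/1.08=191.1800; Δ=(231.3278−154.8558)/(231.3278−154.8558)=1.0000; B=V−Δ·S=0.0000
Node (0,0) S=158.0000: V=(p*·191.1800+(1−p*)·96.7849)/1.08=148.6126; Δ=(191.1800−96.7849)/(191.1800−127.9800)=1.4936; B=V−Δ·S=-87.3752
Check: Δ(0,0)·S0 + B(0,0) = 148.6126 = V0.

(0,0): Delta=1.4936 Bond=-87.3752
(1,0): Delta=3.0250 Bond=-290.3546
(1,1): Delta=1.0000 Bond=0.0000
V0=148.6126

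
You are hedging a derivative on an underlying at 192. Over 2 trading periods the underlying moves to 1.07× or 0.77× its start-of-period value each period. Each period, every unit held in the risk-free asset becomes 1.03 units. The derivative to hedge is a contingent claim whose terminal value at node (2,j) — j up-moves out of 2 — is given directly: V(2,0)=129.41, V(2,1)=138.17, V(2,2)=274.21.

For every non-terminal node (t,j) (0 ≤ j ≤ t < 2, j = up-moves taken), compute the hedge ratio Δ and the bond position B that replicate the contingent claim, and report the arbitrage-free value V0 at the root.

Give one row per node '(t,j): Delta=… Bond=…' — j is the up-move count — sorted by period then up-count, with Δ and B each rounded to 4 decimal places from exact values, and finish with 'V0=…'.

Under the risk-neutral measure, an up-move has probability p* = (R−d)/(u−d) = 0.8667 and values discount at R = 1.03.
Terminal values V(2,·): V(2,0)=129.4100, V(2,1)=138.1700, V(2,2)=274.2100
(1,0): S=147.8400. Δ = (V_up−V_dn)/(S_up−S_dn) = (138.1700−129.4100)/(158.1888−113.8368) = 0.1975. V = [p*·138.1700 + (1−p*)·129.4100]/1.03 = 133.0117. B = V − Δ·S = 103.8117.
(1,1): S=205.4400. Δ = (V_up−V_dn)/(S_up−S_dn) = (274.2100−138.1700)/(219.8208−158.1888) = 2.2073. V = [p*·274.2100 + (1−p*)·138.1700]/1.03 = 248.6129. B = V − Δ·S = -204.8537.
(0,0): S=192.0000. Δ = (V_up−V_dn)/(S_up−S_dn) = (248.6129−133.0117)/(205.4400−147.8400) = 2.0070. V = [p*·248.6129 + (1−p*)·133.0117]/1.03 = 226.4072. B = V − Δ·S = -158.9304.
Root portfolio cost Δ·192+B reproduces V0=226.4072.

(0,0): Delta=2.0070 Bond=-158.9304
(1,0): Delta=0.1975 Bond=103.8117
(1,1): Delta=2.2073 Bond=-204.8537
V0=226.4072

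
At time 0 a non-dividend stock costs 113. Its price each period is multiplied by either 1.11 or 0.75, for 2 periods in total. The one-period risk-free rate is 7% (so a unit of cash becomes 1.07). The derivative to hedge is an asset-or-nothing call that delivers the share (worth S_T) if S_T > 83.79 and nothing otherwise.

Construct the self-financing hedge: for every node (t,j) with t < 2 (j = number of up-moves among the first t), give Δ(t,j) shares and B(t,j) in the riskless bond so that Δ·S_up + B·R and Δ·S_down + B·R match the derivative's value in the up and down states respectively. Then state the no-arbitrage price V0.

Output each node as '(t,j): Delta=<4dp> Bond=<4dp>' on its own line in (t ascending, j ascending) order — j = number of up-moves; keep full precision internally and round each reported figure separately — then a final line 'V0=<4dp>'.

Risk-neutral probability p* = (R−d)/(u−d) = (1.07−0.75)/(1.11−0.75) = 0.8889.
Terminal payoffs: V(2,0)=0.0000, V(2,1)=94.0725, V(2,2)=139.2273
Node (1,0) S=84.7500: V=(p*·94.0725+(1−p*)·0.0000)/1.07=78.1495; Δ=(94.0725−0.0000)/(94.0725−63.5625)=3.0833; B=V−Δ·S=-183.1630
Node (1,1) S=125.4300: V=(p*·139.2273+(1−p*)·94.0725)/1.07=125.4300; Δ=(139.2273−94.0725)/(139.2273−94.0725)=1.0000; B=V−Δ·S=0.0000
Node (0,0) S=113.0000: V=(p*·125.4300+(1−p*)·78.1495)/1.07=112.3146; Δ=(125.4300−78.1495)/(125.4300−84.7500)=1.1623; B=V−Δ·S=-19.0200
Check: Δ(0,0)·S0 + B(0,0) = 112.3146 = V0.

(0,0): Delta=1.1623 Bond=-19.0200
(1,0): Delta=3.0833 Bond=-183.1630
(1,1): Delta=1.0000 Bond=0.0000
V0=112.3146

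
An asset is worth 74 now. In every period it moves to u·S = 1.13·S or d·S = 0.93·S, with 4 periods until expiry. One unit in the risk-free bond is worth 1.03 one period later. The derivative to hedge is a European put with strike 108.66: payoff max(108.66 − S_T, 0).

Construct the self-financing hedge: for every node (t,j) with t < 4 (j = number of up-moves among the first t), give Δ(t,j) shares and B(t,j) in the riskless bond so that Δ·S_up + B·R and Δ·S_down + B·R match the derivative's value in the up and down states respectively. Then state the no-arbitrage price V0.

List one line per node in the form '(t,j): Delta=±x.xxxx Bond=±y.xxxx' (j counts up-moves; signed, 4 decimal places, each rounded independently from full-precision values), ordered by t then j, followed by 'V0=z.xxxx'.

The replicating-portfolio and risk-neutral prices coincide; use p* = (1.03−0.93)/(1.13−0.93) = 0.5000 for the latter.
Payoff layer (t=4): V(4,0)=53.3042, V(4,1)=41.3997, V(4,2)=26.9351, V(4,3)=9.3598, V(4,4)=0.0000
Node (3,0) S=59.5224: V=(p*·41.3997+(1−p*)·53.3042)/1.03=45.9727; Δ=(41.3997−53.3042)/(67.2603−55.3558)=-1.0000; B=V−Δ·S=105.4951
Node (3,1) S=72.3229: V=(p*·26.9351+(1−p*)·41.3997)/1.03=33.1722; Δ=(26.9351−41.3997)/(81.7249−67.2603)=-1.0000; B=V−Δ·S=105.4951
Node (3,2) S=87.8763: V=(p*·9.3598+(1−p*)·26.9351)/1.03=17.6189; Δ=(9.3598−26.9351)/(99.3002−81.7249)=-1.0000; B=V−Δ·S=105.4951
Node (3,3) S=106.7744: V=(p*·0.0000+(1−p*)·9.3598)/1.03=4.5436; Δ=(0.0000−9.3598)/(120.6550−99.3002)=-0.4383; B=V−Δ·S=51.3427
Node (2,0) S=64.0026: V=(p*·33.1722+(1−p*)·45.9727)/1.03=38.4199; Δ=(33.1722−45.9727)/(72.3229−59.5224)=-1.0000; B=V−Δ·S=102.4225
Node (2,1) S=77.7666: V=(p*·17.6189+(1−p*)·33.1722)/1.03=24.6559; Δ=(17.6189−33.1722)/(87.8763−72.3229)=-1.0000; B=V−Δ·S=102.4225
Node (2,2) S=94.4906: V=(p*·4.5436+(1−p*)·17.6189)/1.03=10.7585; Δ=(4.5436−17.6189)/(106.7744−87.8763)=-0.6919; B=V−Δ·S=76.1349
Node (1,0) S=68.8200: V=(p*·24.6559+(1−p*)·38.4199)/1.03=30.6193; Δ=(24.6559−38.4199)/(77.7666−64.0026)=-1.0000; B=V−Δ·S=99.4393
Node (1,1) S=83.6200: V=(p*·10.7585+(1−p*)·24.6559)/1.03=17.1914; Δ=(10.7585−24.6559)/(94.4906−77.7666)=-0.8310; B=V−Δ·S=86.6783
Node (0,0) S=74.0000: V=(p*·17.1914+(1−p*)·30.6193)/1.03=23.2091; Δ=(17.1914−30.6193)/(83.6200−68.8200)=-0.9073; B=V−Δ·S=90.3484
Each (Δ,B) replicates both successor values, so the strategy is self-financing and V0 is arbitrage-free.

(0,0): Delta=-0.9073 Bond=90.3484
(1,0): Delta=-1.0000 Bond=99.4393
(1,1): Delta=-0.8310 Bond=86.6783
(2,0): Delta=-1.0000 Bond=102.4225
(2,1): Delta=-1.0000 Bond=102.4225
(2,2): Delta=-0.6919 Bond=76.1349
(3,0): Delta=-1.0000 Bond=105.4951
(3,1): Delta=-1.0000 Bond=105.4951
(3,2): Delta=-1.0000 Bond=105.4951
(3,3): Delta=-0.4383 Bond=51.3427
V0=23.2091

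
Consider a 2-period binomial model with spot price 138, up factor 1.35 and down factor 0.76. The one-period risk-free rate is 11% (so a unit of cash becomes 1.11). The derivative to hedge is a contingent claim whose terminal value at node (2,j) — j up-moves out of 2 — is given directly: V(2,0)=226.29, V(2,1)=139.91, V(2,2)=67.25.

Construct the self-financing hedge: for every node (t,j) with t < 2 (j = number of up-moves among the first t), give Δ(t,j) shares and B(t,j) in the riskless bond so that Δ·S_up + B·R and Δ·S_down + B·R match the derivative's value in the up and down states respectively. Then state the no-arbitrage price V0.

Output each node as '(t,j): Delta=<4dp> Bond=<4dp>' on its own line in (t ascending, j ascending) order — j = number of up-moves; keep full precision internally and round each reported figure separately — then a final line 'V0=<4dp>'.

(0,0): Delta=-0.8657 Bond=223.8720
(1,0): Delta=-1.3959 Bond=304.1073
(1,1): Delta=-0.6610 Bond=210.3657
V0=104.4018

Under the risk-neutral measure, an up-move has probability p* = (R−d)/(u−d) = 0.5932 and values discount at R = 1.11.
Payoff layer (t=2): V(2,0)=226.2900, V(2,1)=139.9100, V(2,2)=67.2500
  t=1,j=0: stock 104.8800 → up 141.5880 (V=139.9100), down 79.7088 (V=226.2900). Price 157.7006; hedge Δ=-1.3959, bond B=304.1073.
  t=1,j=1: stock 186.3000 → up 251.5050 (V=67.2500), down 141.5880 (V=139.9100). Price 87.2132; hedge Δ=-0.6610, bond B=210.3657.
  t=0,j=0: stock 138.0000 → up 186.3000 (V=87.2132), down 104.8800 (V=157.7006). Price 104.4018; hedge Δ=-0.8657, bond B=223.8720.
Self-financing check: at every node Δ·S+B equals the discounted successor values.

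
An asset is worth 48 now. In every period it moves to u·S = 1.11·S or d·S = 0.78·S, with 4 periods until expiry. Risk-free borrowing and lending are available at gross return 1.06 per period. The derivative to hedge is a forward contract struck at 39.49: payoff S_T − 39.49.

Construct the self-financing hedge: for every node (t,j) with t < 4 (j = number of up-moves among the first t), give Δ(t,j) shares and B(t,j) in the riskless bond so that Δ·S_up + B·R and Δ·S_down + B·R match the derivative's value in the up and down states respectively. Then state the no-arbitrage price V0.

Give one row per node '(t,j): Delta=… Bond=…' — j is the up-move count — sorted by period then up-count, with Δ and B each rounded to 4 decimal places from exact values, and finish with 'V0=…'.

Since d<R<u, set p* = (R−d)/(u−d) = 0.8485; price each node as the discounted p*-expectation of its children.
Terminal payoffs: V(4,0)=-21.7228, V(4,1)=-14.2059, V(4,2)=-3.5087, V(4,3)=11.7141, V(4,4)=33.3774
  t=3,j=0: stock 22.7785 → up 25.2841 (V=-14.2059), down 17.7672 (V=-21.7228). Price -14.4762; hedge Δ=1.0000, bond B=-37.2547.
  t=3,j=1: stock 32.4156 → up 35.9813 (V=-3.5087), down 25.2841 (V=-14.2059). Price -4.8392; hedge Δ=1.0000, bond B=-37.2547.
  t=3,j=2: stock 46.1298 → up 51.2041 (V=11.7141), down 35.9813 (V=-3.5087). Price 8.8751; hedge Δ=1.0000, bond B=-37.2547.
  t=3,j=3: stock 65.6463 → up 72.8674 (V=33.3774), down 51.2041 (V=11.7141). Price 28.3916; hedge Δ=1.0000, bond B=-37.2547.
  t=2,j=0: stock 29.2032 → up 32.4156 (V=-4.8392), down 22.7785 (V=-14.4762). Price -5.9428; hedge Δ=1.0000, bond B=-35.1460.
  t=2,j=1: stock 41.5584 → up 46.1298 (V=8.8751), down 32.4156 (V=-4.8392). Price 6.4124; hedge Δ=1.0000, bond B=-35.1460.
  t=2,j=2: stock 59.1408 → up 65.6463 (V=28.3916), down 46.1298 (V=8.8751). Price 23.9948; hedge Δ=1.0000, bond B=-35.1460.
  t=1,j=0: stock 37.4400 → up 41.5584 (V=6.4124), down 29.2032 (V=-5.9428). Price 4.2834; hedge Δ=1.0000, bond B=-33.1566.
  t=1,j=1: stock 53.2800 → up 59.1408 (V=23.9948), down 41.5584 (V=6.4124). Price 20.1234; hedge Δ=1.0000, bond B=-33.1566.
  t=0,j=0: stock 48.0000 → up 53.2800 (V=20.1234), down 37.4400 (V=4.2834). Price 16.7202; hedge Δ=1.0000, bond B=-31.2798.
Self-financing check: at every node Δ·S+B equals the discounted successor values.

(0,0): Delta=1.0000 Bond=-31.2798
(1,0): Delta=1.0000 Bond=-33.1566
(1,1): Delta=1.0000 Bond=-33.1566
(2,0): Delta=1.0000 Bond=-35.1460
(2,1): Delta=1.0000 Bond=-35.1460
(2,2): Delta=1.0000 Bond=-35.1460
(3,0): Delta=1.0000 Bond=-37.2547
(3,1): Delta=1.0000 Bond=-37.2547
(3,2): Delta=1.0000 Bond=-37.2547
(3,3): Delta=1.0000 Bond=-37.2547
V0=16.7202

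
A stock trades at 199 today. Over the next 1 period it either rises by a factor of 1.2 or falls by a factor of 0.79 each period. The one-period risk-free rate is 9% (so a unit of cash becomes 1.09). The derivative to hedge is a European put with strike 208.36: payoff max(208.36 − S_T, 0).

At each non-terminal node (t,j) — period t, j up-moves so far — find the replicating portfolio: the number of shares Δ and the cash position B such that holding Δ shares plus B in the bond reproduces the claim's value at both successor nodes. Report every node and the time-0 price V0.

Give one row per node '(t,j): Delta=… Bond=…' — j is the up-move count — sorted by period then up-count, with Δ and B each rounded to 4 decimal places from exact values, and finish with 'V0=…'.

The replicating-portfolio and risk-neutral prices coincide; use p* = (1.09−0.79)/(1.2−0.79) = 0.7317 for the latter.
Terminal payoffs: V(1,0)=51.1500, V(1,1)=0.0000
  t=0,j=0: stock 199.0000 → up 238.8000 (V=0.0000), down 157.2100 (V=51.1500). Price 12.5901; hedge Δ=-0.6269, bond B=137.3462.
Check: Δ(0,0)·S0 + B(0,0) = 12.5901 = V0.

(0,0): Delta=-0.6269 Bond=137.3462
V0=12.5901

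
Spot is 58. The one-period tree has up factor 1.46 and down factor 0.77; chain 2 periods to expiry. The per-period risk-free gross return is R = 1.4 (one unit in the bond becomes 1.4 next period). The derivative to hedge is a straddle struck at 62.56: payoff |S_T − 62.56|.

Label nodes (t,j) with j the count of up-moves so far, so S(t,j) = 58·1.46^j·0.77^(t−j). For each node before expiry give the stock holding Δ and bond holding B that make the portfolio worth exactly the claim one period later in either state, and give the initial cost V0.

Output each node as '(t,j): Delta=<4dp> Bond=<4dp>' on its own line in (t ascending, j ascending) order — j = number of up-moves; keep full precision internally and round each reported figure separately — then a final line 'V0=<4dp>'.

Risk-neutral probability p* = (R−d)/(u−d) = (1.4−0.77)/(1.46−0.77) = 0.9130.
Terminal values V(2,·): V(2,0)=28.1718, V(2,1)=2.6436, V(2,2)=61.0728
(1,0): S=44.6600. Δ = (V_up−V_dn)/(S_up−S_dn) = (2.6436−28.1718)/(65.2036−34.3882) = -0.8284. V = [p*·2.6436 + (1−p*)·28.1718]/1.4 = 3.4739. B = V − Δ·S = 40.4713.
(1,1): S=84.6800. Δ = (V_up−V_dn)/(S_up−S_dn) = (61.0728−2.6436)/(123.6328−65.2036) = 1.0000. V = [p*·61.0728 + (1−p*)·2.6436]/1.4 = 39.9943. B = V − Δ·S = -44.6857.
(0,0): S=58.0000. Δ = (V_up−V_dn)/(S_up−S_dn) = (39.9943−3.4739)/(84.6800−44.6600) = 0.9126. V = [p*·39.9943 + (1−p*)·3.4739]/1.4 = 26.2990. B = V − Δ·S = -26.6291.
The time-0 hedge costs 26.2990, which is the no-arbitrage price.

(0,0): Delta=0.9126 Bond=-26.6291
(1,0): Delta=-0.8284 Bond=40.4713
(1,1): Delta=1.0000 Bond=-44.6857
V0=26.2990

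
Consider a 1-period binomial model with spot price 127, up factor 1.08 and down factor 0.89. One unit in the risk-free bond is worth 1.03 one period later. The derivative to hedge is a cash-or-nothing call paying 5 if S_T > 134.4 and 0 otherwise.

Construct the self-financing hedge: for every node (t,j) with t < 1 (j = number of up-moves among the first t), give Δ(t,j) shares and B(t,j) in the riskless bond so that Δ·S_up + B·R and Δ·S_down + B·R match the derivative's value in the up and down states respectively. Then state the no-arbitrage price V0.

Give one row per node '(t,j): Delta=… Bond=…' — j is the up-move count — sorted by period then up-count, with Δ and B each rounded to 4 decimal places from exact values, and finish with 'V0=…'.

(0,0): Delta=0.2072 Bond=-22.7389
V0=3.5769

Risk-neutral probability p* = (R−d)/(u−d) = (1.03−0.89)/(1.08−0.89) = 0.7368.
At expiry t=1: V(1,0)=0.0000, V(1,1)=5.0000
(0,0): S=127.0000. Δ = (V_up−V_dn)/(S_up−S_dn) = (5.0000−0.0000)/(137.1600−113.0300) = 0.2072. V = [p*·5.0000 + (1−p*)·0.0000]/1.03 = 3.5769. B = V − Δ·S = -22.7389.
Check: Δ(0,0)·S0 + B(0,0) = 3.5769 = V0.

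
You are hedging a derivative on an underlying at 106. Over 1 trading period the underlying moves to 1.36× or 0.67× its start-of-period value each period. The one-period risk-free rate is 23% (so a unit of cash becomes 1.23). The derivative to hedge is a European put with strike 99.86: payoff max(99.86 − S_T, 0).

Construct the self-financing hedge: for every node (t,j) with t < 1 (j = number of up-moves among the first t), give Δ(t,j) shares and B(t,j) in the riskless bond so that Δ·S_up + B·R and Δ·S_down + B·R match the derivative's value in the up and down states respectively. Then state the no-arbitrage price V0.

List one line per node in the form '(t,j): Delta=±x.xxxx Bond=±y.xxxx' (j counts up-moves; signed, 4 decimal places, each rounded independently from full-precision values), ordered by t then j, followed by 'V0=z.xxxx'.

No-arbitrage ⇒ martingale measure with p* = (R−d)/(u−d) = 0.8116.
At expiry t=1: V(1,0)=28.8400, V(1,1)=0.0000
Node (0,0) S=106.0000: V=(p*·0.0000+(1−p*)·28.8400)/1.23=4.4176; Δ=(0.0000−28.8400)/(144.1600−71.0200)=-0.3943; B=V−Δ·S=46.2147
Root portfolio cost Δ·106+B reproduces V0=4.4176.

(0,0): Delta=-0.3943 Bond=46.2147
V0=4.4176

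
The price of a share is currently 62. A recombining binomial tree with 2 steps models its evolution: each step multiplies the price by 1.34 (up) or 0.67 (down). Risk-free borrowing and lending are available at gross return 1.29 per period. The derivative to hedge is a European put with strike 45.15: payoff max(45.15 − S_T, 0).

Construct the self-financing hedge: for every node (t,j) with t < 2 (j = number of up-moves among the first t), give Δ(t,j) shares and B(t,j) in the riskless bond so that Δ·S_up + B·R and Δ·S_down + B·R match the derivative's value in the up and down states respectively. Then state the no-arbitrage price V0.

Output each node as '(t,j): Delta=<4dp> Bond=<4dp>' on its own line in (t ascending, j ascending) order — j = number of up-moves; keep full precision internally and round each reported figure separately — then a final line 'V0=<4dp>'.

(0,0): Delta=-0.0241 Bond=1.5533
(1,0): Delta=-0.6222 Bond=26.8499
(1,1): Delta=0.0000 Bond=0.0000
V0=0.0580

Risk-neutral probability p* = (R−d)/(u−d) = (1.29−0.67)/(1.34−0.67) = 0.9254.
Terminal payoffs: V(2,0)=17.3182, V(2,1)=0.0000, V(2,2)=0.0000
Node (1,0) S=41.5400: V=(p*·0.0000+(1−p*)·17.3182)/1.29=1.0019; Δ=(0.0000−17.3182)/(55.6636−27.8318)=-0.6222; B=V−Δ·S=26.8499
Node (1,1) S=83.0800: V=(p*·0.0000+(1−p*)·0.0000)/1.29=0.0000; Δ=(0.0000−0.0000)/(111.3272−55.6636)=0.0000; B=V−Δ·S=0.0000
Node (0,0) S=62.0000: V=(p*·0.0000+(1−p*)·1.0019)/1.29=0.0580; Δ=(0.0000−1.0019)/(83.0800−41.5400)=-0.0241; B=V−Δ·S=1.5533
The time-0 hedge costs 0.0580, which is the no-arbitrage price.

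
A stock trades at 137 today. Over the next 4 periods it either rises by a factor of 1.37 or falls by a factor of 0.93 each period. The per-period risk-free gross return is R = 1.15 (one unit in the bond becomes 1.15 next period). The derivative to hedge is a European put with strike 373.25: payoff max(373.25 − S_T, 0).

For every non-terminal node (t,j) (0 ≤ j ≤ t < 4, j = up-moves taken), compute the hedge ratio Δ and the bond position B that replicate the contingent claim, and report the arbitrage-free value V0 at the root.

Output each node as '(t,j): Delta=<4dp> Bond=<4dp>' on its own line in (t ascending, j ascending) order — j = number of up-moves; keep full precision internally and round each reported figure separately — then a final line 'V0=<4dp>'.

(0,0): Delta=-0.8509 Bond=196.8859
(1,0): Delta=-1.0000 Bond=245.4179
(1,1): Delta=-0.7497 Bond=207.4196
(2,0): Delta=-1.0000 Bond=282.2306
(2,1): Delta=-1.0000 Bond=282.2306
(2,2): Delta=-0.5797 Bond=194.8346
(3,0): Delta=-1.0000 Bond=324.5652
(3,1): Delta=-1.0000 Bond=324.5652
(3,2): Delta=-1.0000 Bond=324.5652
(3,3): Delta=-0.2944 Bond=123.5543
V0=80.3151

The replicating-portfolio and risk-neutral prices coincide; use p* = (1.15−0.93)/(1.37−0.93) = 0.5000 for the latter.
Terminal values V(4,·): V(4,0)=270.7669, V(4,1)=222.2802, V(4,2)=150.8537, V(4,3)=45.6339, V(4,4)=0.0000
  t=3,j=0: stock 110.1969 → up 150.9698 (V=222.2802), down 102.4831 (V=270.7669). Price 214.3683; hedge Δ=-1.0000, bond B=324.5652.
  t=3,j=1: stock 162.3331 → up 222.3963 (V=150.8537), down 150.9698 (V=222.2802). Price 162.2321; hedge Δ=-1.0000, bond B=324.5652.
  t=3,j=2: stock 239.1358 → up 327.6161 (V=45.6339), down 222.3963 (V=150.8537). Price 85.4294; hedge Δ=-1.0000, bond B=324.5652.
  t=3,j=3: stock 352.2754 → up 482.6172 (V=0.0000), down 327.6161 (V=45.6339). Price 19.8408; hedge Δ=-0.2944, bond B=123.5543.
  t=2,j=0: stock 118.4913 → up 162.3331 (V=162.2321), down 110.1969 (V=214.3683). Price 163.7393; hedge Δ=-1.0000, bond B=282.2306.
  t=2,j=1: stock 174.5517 → up 239.1358 (V=85.4294), down 162.3331 (V=162.2321). Price 107.6789; hedge Δ=-1.0000, bond B=282.2306.
  t=2,j=2: stock 257.1353 → up 352.2754 (V=19.8408), down 239.1358 (V=85.4294). Price 45.7697; hedge Δ=-0.5797, bond B=194.8346.
  t=1,j=0: stock 127.4100 → up 174.5517 (V=107.6789), down 118.4913 (V=163.7393). Price 118.0079; hedge Δ=-1.0000, bond B=245.4179.
  t=1,j=1: stock 187.6900 → up 257.1353 (V=45.7697), down 174.5517 (V=107.6789). Price 66.7168; hedge Δ=-0.7497, bond B=207.4196.
  t=0,j=0: stock 137.0000 → up 187.6900 (V=66.7168), down 127.4100 (V=118.0079). Price 80.3151; hedge Δ=-0.8509, bond B=196.8859.
Check: Δ(0,0)·S0 + B(0,0) = 80.3151 = V0.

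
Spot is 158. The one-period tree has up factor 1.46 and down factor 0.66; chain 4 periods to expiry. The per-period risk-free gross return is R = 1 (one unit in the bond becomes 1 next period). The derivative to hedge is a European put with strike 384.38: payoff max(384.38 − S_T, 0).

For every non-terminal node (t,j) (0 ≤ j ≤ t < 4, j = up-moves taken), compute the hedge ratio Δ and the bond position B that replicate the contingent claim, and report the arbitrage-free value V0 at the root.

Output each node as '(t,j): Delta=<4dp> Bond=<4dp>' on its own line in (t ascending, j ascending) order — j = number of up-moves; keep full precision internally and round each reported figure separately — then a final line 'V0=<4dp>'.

(0,0): Delta=-0.7974 Bond=363.2572
(1,0): Delta=-1.0000 Bond=384.3800
(1,1): Delta=-0.6736 Bond=334.6792
(2,0): Delta=-1.0000 Bond=384.3800
(2,1): Delta=-1.0000 Bond=384.3800
(2,2): Delta=-0.4739 Bond=267.4369
(3,0): Delta=-1.0000 Bond=384.3800
(3,1): Delta=-1.0000 Bond=384.3800
(3,2): Delta=-1.0000 Bond=384.3800
(3,3): Delta=-0.1521 Bond=109.2198
V0=237.2615

The replicating-portfolio and risk-neutral prices coincide; use p* = (1−0.66)/(1.46−0.66) = 0.4250 for the latter.
Terminal values V(4,·): V(4,0)=354.3999, V(4,1)=318.0604, V(4,2)=237.6731, V(4,3)=59.8465, V(4,4)=0.0000
  t=3,j=0: stock 45.4244 → up 66.3196 (V=318.0604), down 29.9801 (V=354.3999). Price 338.9556; hedge Δ=-1.0000, bond B=384.3800.
  t=3,j=1: stock 100.4842 → up 146.7069 (V=237.6731), down 66.3196 (V=318.0604). Price 283.8958; hedge Δ=-1.0000, bond B=384.3800.
  t=3,j=2: stock 222.2832 → up 324.5335 (V=59.8465), down 146.7069 (V=237.6731). Price 162.0968; hedge Δ=-1.0000, bond B=384.3800.
  t=3,j=3: stock 491.7175 → up 717.9075 (V=0.0000), down 324.5335 (V=59.8465). Price 34.4117; hedge Δ=-0.1521, bond B=109.2198.
  t=2,j=0: stock 68.8248 → up 100.4842 (V=283.8958), down 45.4244 (V=338.9556). Price 315.5552; hedge Δ=-1.0000, bond B=384.3800.
  t=2,j=1: stock 152.2488 → up 222.2832 (V=162.0968), down 100.4842 (V=283.8958). Price 232.1312; hedge Δ=-1.0000, bond B=384.3800.
  t=2,j=2: stock 336.7928 → up 491.7175 (V=34.4117), down 222.2832 (V=162.0968). Price 107.8306; hedge Δ=-0.4739, bond B=267.4369.
  t=1,j=0: stock 104.2800 → up 152.2488 (V=232.1312), down 68.8248 (V=315.5552). Price 280.1000; hedge Δ=-1.0000, bond B=384.3800.
  t=1,j=1: stock 230.6800 → up 336.7928 (V=107.8306), down 152.2488 (V=232.1312). Price 179.3034; hedge Δ=-0.6736, bond B=334.6792.
  t=0,j=0: stock 158.0000 → up 230.6800 (V=179.3034), down 104.2800 (V=280.1000). Price 237.2615; hedge Δ=-0.7974, bond B=363.2572.
Each (Δ,B) replicates both successor values, so the strategy is self-financing and V0 is arbitrage-free.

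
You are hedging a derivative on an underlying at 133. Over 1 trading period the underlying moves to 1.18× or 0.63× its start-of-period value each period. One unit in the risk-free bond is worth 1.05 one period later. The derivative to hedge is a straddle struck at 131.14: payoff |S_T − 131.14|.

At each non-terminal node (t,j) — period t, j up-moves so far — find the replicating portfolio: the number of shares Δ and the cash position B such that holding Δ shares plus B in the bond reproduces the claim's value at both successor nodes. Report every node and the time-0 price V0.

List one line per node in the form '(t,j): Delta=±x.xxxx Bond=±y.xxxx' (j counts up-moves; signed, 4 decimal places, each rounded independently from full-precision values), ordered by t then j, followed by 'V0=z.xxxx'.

Under the risk-neutral measure, an up-move has probability p* = (R−d)/(u−d) = 0.7636 and values discount at R = 1.05.
At expiry t=1: V(1,0)=47.3500, V(1,1)=25.8000
(0,0): S=133.0000. Δ = (V_up−V_dn)/(S_up−S_dn) = (25.8000−47.3500)/(156.9400−83.7900) = -0.2946. V = [p*·25.8000 + (1−p*)·47.3500]/1.05 = 29.4225. B = V − Δ·S = 68.6043.
Root portfolio cost Δ·133+B reproduces V0=29.4225.

(0,0): Delta=-0.2946 Bond=68.6043
V0=29.4225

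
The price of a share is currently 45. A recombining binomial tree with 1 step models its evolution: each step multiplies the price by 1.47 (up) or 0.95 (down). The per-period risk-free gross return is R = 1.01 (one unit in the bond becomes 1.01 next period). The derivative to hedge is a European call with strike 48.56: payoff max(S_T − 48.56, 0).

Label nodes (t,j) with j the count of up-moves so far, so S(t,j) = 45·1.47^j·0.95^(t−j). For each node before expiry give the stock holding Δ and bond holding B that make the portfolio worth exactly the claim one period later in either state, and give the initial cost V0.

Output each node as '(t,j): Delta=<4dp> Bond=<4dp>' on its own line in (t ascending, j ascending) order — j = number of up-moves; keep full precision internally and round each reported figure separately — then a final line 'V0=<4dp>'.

(0,0): Delta=0.7517 Bond=-31.8174
V0=2.0095

Risk-neutral probability p* = (R−d)/(u−d) = (1.01−0.95)/(1.47−0.95) = 0.1154.
Terminal values V(1,·): V(1,0)=0.0000, V(1,1)=17.5900
  t=0,j=0: stock 45.0000 → up 66.1500 (V=17.5900), down 42.7500 (V=0.0000). Price 2.0095; hedge Δ=0.7517, bond B=-31.8174.
Check: Δ(0,0)·S0 + B(0,0) = 2.0095 = V0.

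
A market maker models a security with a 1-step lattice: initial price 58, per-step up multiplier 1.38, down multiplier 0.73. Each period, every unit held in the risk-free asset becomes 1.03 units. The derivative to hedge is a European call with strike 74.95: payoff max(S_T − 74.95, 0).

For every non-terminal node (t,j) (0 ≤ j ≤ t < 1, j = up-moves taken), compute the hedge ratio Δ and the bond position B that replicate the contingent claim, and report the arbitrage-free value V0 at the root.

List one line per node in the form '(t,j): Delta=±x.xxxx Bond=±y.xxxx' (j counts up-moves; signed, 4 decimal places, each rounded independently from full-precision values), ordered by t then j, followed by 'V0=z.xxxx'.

Since d<R<u, set p* = (R−d)/(u−d) = 0.4615; price each node as the discounted p*-expectation of its children.
Payoff layer (t=1): V(1,0)=0.0000, V(1,1)=5.0900
  t=0,j=0: stock 58.0000 → up 80.0400 (V=5.0900), down 42.3400 (V=0.0000). Price 2.2808; hedge Δ=0.1350, bond B=-5.5500.
Root portfolio cost Δ·58+B reproduces V0=2.2808.

(0,0): Delta=0.1350 Bond=-5.5500
V0=2.2808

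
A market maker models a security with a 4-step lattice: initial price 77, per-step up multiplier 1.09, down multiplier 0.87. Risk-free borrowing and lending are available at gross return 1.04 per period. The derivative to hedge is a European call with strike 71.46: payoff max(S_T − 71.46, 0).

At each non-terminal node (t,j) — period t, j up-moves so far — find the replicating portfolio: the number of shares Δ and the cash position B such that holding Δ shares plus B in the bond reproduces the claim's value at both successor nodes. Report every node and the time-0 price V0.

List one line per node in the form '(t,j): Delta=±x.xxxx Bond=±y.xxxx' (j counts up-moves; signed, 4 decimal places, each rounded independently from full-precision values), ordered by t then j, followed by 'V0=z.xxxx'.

(0,0): Delta=0.8580 Bond=-49.2321
(1,0): Delta=0.5729 Bond=-32.1048
(1,1): Delta=0.9249 Bond=-56.8180
(2,0): Delta=0.0000 Bond=0.0000
(2,1): Delta=0.7074 Bond=-43.2093
(2,2): Delta=0.9759 Bond=-63.7618
(3,0): Delta=0.0000 Bond=0.0000
(3,1): Delta=0.0000 Bond=0.0000
(3,2): Delta=0.8734 Bond=-58.1546
(3,3): Delta=1.0000 Bond=-68.7115
V0=16.8308

The replicating-portfolio and risk-neutral prices coincide; use p* = (1.04−0.87)/(1.09−0.87) = 0.7727 for the latter.
At expiry t=4: V(4,0)=0.0000, V(4,1)=0.0000, V(4,2)=0.0000, V(4,3)=15.2940, V(4,4)=37.2318
  t=3,j=0: stock 50.7047 → up 55.2682 (V=0.0000), down 44.1131 (V=0.0000). Price 0.0000; hedge Δ=0.0000, bond B=0.0000.
  t=3,j=1: stock 63.5266 → up 69.2440 (V=0.0000), down 55.2682 (V=0.0000). Price 0.0000; hedge Δ=0.0000, bond B=0.0000.
  t=3,j=2: stock 79.5908 → up 86.7540 (V=15.2940), down 69.2440 (V=0.0000). Price 11.3635; hedge Δ=0.8734, bond B=-58.1546.
  t=3,j=3: stock 99.7172 → up 108.6918 (V=37.2318), down 86.7540 (V=15.2940). Price 31.0057; hedge Δ=1.0000, bond B=-68.7115.
  t=2,j=0: stock 58.2813 → up 63.5266 (V=0.0000), down 50.7047 (V=0.0000). Price 0.0000; hedge Δ=0.0000, bond B=0.0000.
  t=2,j=1: stock 73.0191 → up 79.5908 (V=11.3635), down 63.5266 (V=0.0000). Price 8.4432; hedge Δ=0.7074, bond B=-43.2093.
  t=2,j=2: stock 91.4837 → up 99.7172 (V=31.0057), down 79.5908 (V=11.3635). Price 25.5207; hedge Δ=0.9759, bond B=-63.7618.
  t=1,j=0: stock 66.9900 → up 73.0191 (V=8.4432), down 58.2813 (V=0.0000). Price 6.2734; hedge Δ=0.5729, bond B=-32.1048.
  t=1,j=1: stock 83.9300 → up 91.4837 (V=25.5207), down 73.0191 (V=8.4432). Price 20.8072; hedge Δ=0.9249, bond B=-56.8180.
  t=0,j=0: stock 77.0000 → up 83.9300 (V=20.8072), down 66.9900 (V=6.2734). Price 16.8308; hedge Δ=0.8580, bond B=-49.2321.
Root portfolio cost Δ·77+B reproduces V0=16.8308.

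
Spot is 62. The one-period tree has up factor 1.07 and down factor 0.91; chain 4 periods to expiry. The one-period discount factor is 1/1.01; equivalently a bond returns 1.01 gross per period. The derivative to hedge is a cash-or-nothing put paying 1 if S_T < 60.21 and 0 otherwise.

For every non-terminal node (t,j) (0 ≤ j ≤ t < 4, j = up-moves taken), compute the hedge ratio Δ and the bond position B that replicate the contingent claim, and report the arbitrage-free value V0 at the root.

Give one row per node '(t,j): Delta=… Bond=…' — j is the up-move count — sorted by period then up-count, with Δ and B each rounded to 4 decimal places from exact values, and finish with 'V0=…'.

(0,0): Delta=-0.0430 Bond=3.1282
(1,0): Delta=-0.0424 Bond=3.1269
(1,1): Delta=-0.0433 Bond=3.1791
(2,0): Delta=0.0000 Bond=0.9803
(2,1): Delta=-0.0641 Bond=4.4649
(2,2): Delta=-0.0327 Bond=2.4584
(3,0): Delta=0.0000 Bond=0.9901
(3,1): Delta=0.0000 Bond=0.9901
(3,2): Delta=-0.0968 Bond=6.6213
(3,3): Delta=0.0000 Bond=0.0000
V0=0.4624

Since d<R<u, set p* = (R−d)/(u−d) = 0.6250; price each node as the discounted p*-expectation of its children.
Terminal values V(4,·): V(4,0)=1.0000, V(4,1)=1.0000, V(4,2)=1.0000, V(4,3)=0.0000, V(4,4)=0.0000
(3,0): S=46.7214. Δ = (V_up−V_dn)/(S_up−S_dn) = (1.0000−1.0000)/(49.9919−42.5165) = 0.0000. V = [p*·1.0000 + (1−p*)·1.0000]/1.01 = 0.9901. B = V − Δ·S = 0.9901.
(3,1): S=54.9362. Δ = (V_up−V_dn)/(S_up−S_dn) = (1.0000−1.0000)/(58.7817−49.9919) = 0.0000. V = [p*·1.0000 + (1−p*)·1.0000]/1.01 = 0.9901. B = V − Δ·S = 0.9901.
(3,2): S=64.5953. Δ = (V_up−V_dn)/(S_up−S_dn) = (0.0000−1.0000)/(69.1169−58.7817) = -0.0968. V = [p*·0.0000 + (1−p*)·1.0000]/1.01 = 0.3713. B = V − Δ·S = 6.6213.
(3,3): S=75.9527. Δ = (V_up−V_dn)/(S_up−S_dn) = (0.0000−0.0000)/(81.2694−69.1169) = 0.0000. V = [p*·0.0000 + (1−p*)·0.0000]/1.01 = 0.0000. B = V − Δ·S = 0.0000.
(2,0): S=51.3422. Δ = (V_up−V_dn)/(S_up−S_dn) = (0.9901−0.9901)/(54.9362−46.7214) = 0.0000. V = [p*·0.9901 + (1−p*)·0.9901]/1.01 = 0.9803. B = V − Δ·S = 0.9803.
(2,1): S=60.3694. Δ = (V_up−V_dn)/(S_up−S_dn) = (0.3713−0.9901)/(64.5953−54.9362) = -0.0641. V = [p*·0.3713 + (1−p*)·0.9901]/1.01 = 0.5974. B = V − Δ·S = 4.4649.
(2,2): S=70.9838. Δ = (V_up−V_dn)/(S_up−S_dn) = (0.0000−0.3713)/(75.9527−64.5953) = -0.0327. V = [p*·0.0000 + (1−p*)·0.3713]/1.01 = 0.1379. B = V − Δ·S = 2.4584.
(1,0): S=56.4200. Δ = (V_up−V_dn)/(S_up−S_dn) = (0.5974−0.9803)/(60.3694−51.3422) = -0.0424. V = [p*·0.5974 + (1−p*)·0.9803]/1.01 = 0.7336. B = V − Δ·S = 3.1269.
(1,1): S=66.3400. Δ = (V_up−V_dn)/(S_up−S_dn) = (0.1379−0.5974)/(70.9838−60.3694) = -0.0433. V = [p*·0.1379 + (1−p*)·0.5974]/1.01 = 0.3071. B = V − Δ·S = 3.1791.
(0,0): S=62.0000. Δ = (V_up−V_dn)/(S_up−S_dn) = (0.3071−0.7336)/(66.3400−56.4200) = -0.0430. V = [p*·0.3071 + (1−p*)·0.7336]/1.01 = 0.4624. B = V − Δ·S = 3.1282.
Each (Δ,B) replicates both successor values, so the strategy is self-financing and V0 is arbitrage-free.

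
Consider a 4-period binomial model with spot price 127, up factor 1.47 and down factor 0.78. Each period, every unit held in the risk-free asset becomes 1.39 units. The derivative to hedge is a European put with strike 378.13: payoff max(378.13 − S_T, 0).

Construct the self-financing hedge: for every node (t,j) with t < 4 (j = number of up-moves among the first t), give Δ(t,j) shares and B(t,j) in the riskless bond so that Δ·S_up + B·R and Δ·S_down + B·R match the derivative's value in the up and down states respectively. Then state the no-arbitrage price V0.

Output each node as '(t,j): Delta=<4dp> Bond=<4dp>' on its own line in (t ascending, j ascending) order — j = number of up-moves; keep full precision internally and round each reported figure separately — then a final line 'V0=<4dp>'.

(0,0): Delta=-0.3691 Bond=56.3306
(1,0): Delta=-1.0000 Bond=140.7981
(1,1): Delta=-0.3252 Bond=70.1030
(2,0): Delta=-1.0000 Bond=195.7093
(2,1): Delta=-1.0000 Bond=195.7093
(2,2): Delta=-0.2782 Bond=84.5558
(3,0): Delta=-1.0000 Bond=272.0360
(3,1): Delta=-1.0000 Bond=272.0360
(3,2): Delta=-1.0000 Bond=272.0360
(3,3): Delta=-0.2280 Bond=97.2699
V0=9.4569

Risk-neutral probability p* = (R−d)/(u−d) = (1.39−0.78)/(1.47−0.78) = 0.8841.
Terminal values V(4,·): V(4,0)=331.1209, V(4,1)=289.5359, V(4,2)=211.1642, V(4,3)=63.4636, V(4,4)=0.0000
(3,0): S=60.2681. Δ = (V_up−V_dn)/(S_up−S_dn) = (289.5359−331.1209)/(88.5941−47.0091) = -1.0000. V = [p*·289.5359 + (1−p*)·331.1209]/1.39 = 211.7679. B = V − Δ·S = 272.0360.
(3,1): S=113.5822. Δ = (V_up−V_dn)/(S_up−S_dn) = (211.1642−289.5359)/(166.9658−88.5941) = -1.0000. V = [p*·211.1642 + (1−p*)·289.5359]/1.39 = 158.4538. B = V − Δ·S = 272.0360.
(3,2): S=214.0588. Δ = (V_up−V_dn)/(S_up−S_dn) = (63.4636−211.1642)/(314.6664−166.9658) = -1.0000. V = [p*·63.4636 + (1−p*)·211.1642]/1.39 = 57.9772. B = V − Δ·S = 272.0360.
(3,3): S=403.4184. Δ = (V_up−V_dn)/(S_up−S_dn) = (0.0000−63.4636)/(593.0251−314.6664) = -0.2280. V = [p*·0.0000 + (1−p*)·63.4636]/1.39 = 5.2936. B = V − Δ·S = 97.2699.
(2,0): S=77.2668. Δ = (V_up−V_dn)/(S_up−S_dn) = (158.4538−211.7679)/(113.5822−60.2681) = -1.0000. V = [p*·158.4538 + (1−p*)·211.7679]/1.39 = 118.4425. B = V − Δ·S = 195.7093.
(2,1): S=145.6182. Δ = (V_up−V_dn)/(S_up−S_dn) = (57.9772−158.4538)/(214.0588−113.5822) = -1.0000. V = [p*·57.9772 + (1−p*)·158.4538]/1.39 = 50.0911. B = V − Δ·S = 195.7093.
(2,2): S=274.4343. Δ = (V_up−V_dn)/(S_up−S_dn) = (5.2936−57.9772)/(403.4184−214.0588) = -0.2782. V = [p*·5.2936 + (1−p*)·57.9772]/1.39 = 8.2028. B = V − Δ·S = 84.5558.
(1,0): S=99.0600. Δ = (V_up−V_dn)/(S_up−S_dn) = (50.0911−118.4425)/(145.6182−77.2668) = -1.0000. V = [p*·50.0911 + (1−p*)·118.4425]/1.39 = 41.7381. B = V − Δ·S = 140.7981.
(1,1): S=186.6900. Δ = (V_up−V_dn)/(S_up−S_dn) = (8.2028−50.0911)/(274.4343−145.6182) = -0.3252. V = [p*·8.2028 + (1−p*)·50.0911]/1.39 = 9.3952. B = V − Δ·S = 70.1030.
(0,0): S=127.0000. Δ = (V_up−V_dn)/(S_up−S_dn) = (9.3952−41.7381)/(186.6900−99.0600) = -0.3691. V = [p*·9.3952 + (1−p*)·41.7381]/1.39 = 9.4569. B = V − Δ·S = 56.3306.
The time-0 hedge costs 9.4569, which is the no-arbitrage price.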